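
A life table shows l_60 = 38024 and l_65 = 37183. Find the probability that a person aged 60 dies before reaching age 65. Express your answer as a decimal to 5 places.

P(die before 65 | alive at 60) = 1 − l_65/l_60 = 1 − 37183/38024 = (841)/38024 = 0.022118.

0.02212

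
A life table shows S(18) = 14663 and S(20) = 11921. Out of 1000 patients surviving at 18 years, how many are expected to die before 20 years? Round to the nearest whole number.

The relevant probability is 1 − 11921/14663 = 0.187001.
Expected number = 1000 × 0.187001 = 187.

187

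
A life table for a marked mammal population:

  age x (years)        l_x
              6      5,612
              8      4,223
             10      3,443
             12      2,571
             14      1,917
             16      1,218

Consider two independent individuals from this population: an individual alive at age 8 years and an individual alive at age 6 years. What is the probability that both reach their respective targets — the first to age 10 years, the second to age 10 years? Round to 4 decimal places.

0.5002

p₁ = l_10/l_8 = 3,443/4,223 = 0.815297; p₂ = l_10/l_6 = 3,443/5,612 = 0.613507.
P(both) = p₁ × p₂ = 0.815297 × 0.613507 = 0.500190.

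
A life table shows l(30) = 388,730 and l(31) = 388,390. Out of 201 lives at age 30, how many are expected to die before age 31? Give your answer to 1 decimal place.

0.2

The relevant probability is 1 − 388,390/388,730 = 0.000875.
Expected number = 201 × 0.000875 = 0.2.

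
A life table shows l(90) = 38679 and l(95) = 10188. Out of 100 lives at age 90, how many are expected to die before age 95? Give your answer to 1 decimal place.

73.7

The relevant probability is 1 − 10188/38679 = 0.736601.
Expected number = 100 × 0.736601 = 73.7.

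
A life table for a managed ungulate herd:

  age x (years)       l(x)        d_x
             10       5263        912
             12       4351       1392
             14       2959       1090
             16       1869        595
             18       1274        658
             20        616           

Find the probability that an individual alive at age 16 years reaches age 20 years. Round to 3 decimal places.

The conditional survival probability is l(20)/l(16) = 616/1869 = 0.329588.

0.330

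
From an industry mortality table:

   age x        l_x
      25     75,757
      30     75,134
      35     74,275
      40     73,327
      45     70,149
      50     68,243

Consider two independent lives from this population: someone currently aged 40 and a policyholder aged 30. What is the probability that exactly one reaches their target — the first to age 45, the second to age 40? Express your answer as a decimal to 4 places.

0.0653

p₁ = l_45/l_40 = 70,149/73,327 = 0.956660; p₂ = l_40/l_30 = 73,327/75,134 = 0.975950.
P(exactly one) = p₁(1−p₂) + (1−p₁)p₂ = 0.023008 + 0.042298 = 0.065305.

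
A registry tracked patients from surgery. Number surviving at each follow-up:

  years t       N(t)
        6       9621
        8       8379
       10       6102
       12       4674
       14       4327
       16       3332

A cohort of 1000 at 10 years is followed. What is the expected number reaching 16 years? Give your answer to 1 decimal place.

The relevant probability is 3332/6102 = 0.546050.
Expected number = 1000 × 0.546050 = 546.1.

546.1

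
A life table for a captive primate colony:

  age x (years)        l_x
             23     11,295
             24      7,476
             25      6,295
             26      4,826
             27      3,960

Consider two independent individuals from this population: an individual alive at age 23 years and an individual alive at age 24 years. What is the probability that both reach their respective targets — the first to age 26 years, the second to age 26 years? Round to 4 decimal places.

p₁ = l_26/l_23 = 4,826/11,295 = 0.427269; p₂ = l_26/l_24 = 4,826/7,476 = 0.645532.
P(both) = p₁ × p₂ = 0.427269 × 0.645532 = 0.275816.

0.2758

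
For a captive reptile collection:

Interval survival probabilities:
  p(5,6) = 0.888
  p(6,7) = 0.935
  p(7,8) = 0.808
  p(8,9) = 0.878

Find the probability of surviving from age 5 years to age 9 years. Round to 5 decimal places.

0.58902

The overall survival probability is 0.888 × 0.935 × 0.808 × 0.878.
= 0.589021.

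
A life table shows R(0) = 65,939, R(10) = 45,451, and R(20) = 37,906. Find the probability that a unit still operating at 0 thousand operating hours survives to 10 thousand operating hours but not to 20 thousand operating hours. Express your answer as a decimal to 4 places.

This is the probability of reaching 10 but not 20, conditional on being operational at 0: (R(10) − R(20)) / R(0).
= (45,451 − 37,906) / 65,939 = 7,545 / 65,939 = 0.114424.

0.1144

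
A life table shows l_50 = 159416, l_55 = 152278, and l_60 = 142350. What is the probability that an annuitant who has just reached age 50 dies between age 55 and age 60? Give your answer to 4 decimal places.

0.0623

This is the probability of reaching 55 but not 60, conditional on being alive at 50: (l_55 − l_60) / l_50.
= (152278 − 142350) / 159416 = 9928 / 159416 = 0.062277.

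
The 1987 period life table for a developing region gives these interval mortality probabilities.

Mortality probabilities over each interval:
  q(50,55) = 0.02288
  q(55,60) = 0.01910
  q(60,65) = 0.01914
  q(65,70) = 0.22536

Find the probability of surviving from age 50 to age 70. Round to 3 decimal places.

0.728

The overall survival probability is (1 − 0.02288) × (1 − 0.01910) × (1 − 0.01914) × (1 − 0.22536).
= 0.97712 × 0.98090 × 0.98086 × 0.77464 = 0.728248.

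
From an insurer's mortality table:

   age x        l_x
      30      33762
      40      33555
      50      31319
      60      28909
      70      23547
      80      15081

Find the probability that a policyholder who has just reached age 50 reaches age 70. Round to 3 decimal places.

0.752

The conditional survival probability is l_70/l_50 = 23547/31319 = 0.751844.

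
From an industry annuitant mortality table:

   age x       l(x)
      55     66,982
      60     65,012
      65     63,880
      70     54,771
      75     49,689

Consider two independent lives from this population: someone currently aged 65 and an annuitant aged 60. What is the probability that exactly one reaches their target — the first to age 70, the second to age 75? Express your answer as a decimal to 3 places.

p₁ = l(70)/l(65) = 54,771/63,880 = 0.857405; p₂ = l(75)/l(60) = 49,689/65,012 = 0.764305.
P(exactly one) = p₁(1−p₂) + (1−p₁)p₂ = 0.202086 + 0.108986 = 0.311072.

0.311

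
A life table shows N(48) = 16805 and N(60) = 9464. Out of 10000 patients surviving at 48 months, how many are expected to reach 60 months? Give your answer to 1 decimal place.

5631.7

The relevant probability is 9464/16805 = 0.563166.
Expected number = 10000 × 0.563166 = 5631.7.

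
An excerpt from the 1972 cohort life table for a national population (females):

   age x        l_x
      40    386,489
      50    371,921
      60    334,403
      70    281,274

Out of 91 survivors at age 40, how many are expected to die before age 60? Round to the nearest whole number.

The relevant probability is 1 − 334,403/386,489 = 0.134767.
Expected number = 91 × 0.134767 = 12.

12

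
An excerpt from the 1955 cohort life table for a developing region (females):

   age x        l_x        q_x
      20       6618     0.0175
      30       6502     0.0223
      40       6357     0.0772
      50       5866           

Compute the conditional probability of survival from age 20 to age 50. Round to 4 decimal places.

We want 30p20 = l_50/l_20.
The conditional survival probability is l_50/l_20 = 5866/6618 = 0.886371.

0.8864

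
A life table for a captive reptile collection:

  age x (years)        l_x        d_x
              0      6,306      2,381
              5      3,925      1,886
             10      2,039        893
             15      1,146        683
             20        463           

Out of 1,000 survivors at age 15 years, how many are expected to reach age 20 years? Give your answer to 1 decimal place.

The relevant probability is 463/1,146 = 0.404014.
Expected number = 1,000 × 0.404014 = 404.0.

404.0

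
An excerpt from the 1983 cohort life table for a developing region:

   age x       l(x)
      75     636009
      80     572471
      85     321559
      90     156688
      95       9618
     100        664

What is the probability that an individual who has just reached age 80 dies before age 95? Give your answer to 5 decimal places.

P(die before 95 | alive at 80) = 1 − l(95)/l(80) = 1 − 9618/572471 = (562853)/572471 = 0.983199.

0.98320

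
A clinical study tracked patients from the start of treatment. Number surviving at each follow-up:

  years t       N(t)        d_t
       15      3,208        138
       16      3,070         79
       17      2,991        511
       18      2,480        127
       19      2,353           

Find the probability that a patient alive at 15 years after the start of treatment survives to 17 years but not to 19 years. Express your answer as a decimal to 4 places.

This is the probability of reaching 17 but not 19, conditional on being alive at 15: (N(17) − N(19)) / N(15).
= (2,991 − 2,353) / 3,208 = 638 / 3,208 = 0.198878.

0.1989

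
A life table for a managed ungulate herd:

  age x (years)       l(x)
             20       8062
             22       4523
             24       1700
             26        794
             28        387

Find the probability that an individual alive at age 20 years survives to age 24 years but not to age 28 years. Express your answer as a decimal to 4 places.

0.1629

This is the probability of reaching 24 but not 28, conditional on being alive at 20: (l(24) − l(28)) / l(20).
= (1700 − 387) / 8062 = 1313 / 8062 = 0.162863.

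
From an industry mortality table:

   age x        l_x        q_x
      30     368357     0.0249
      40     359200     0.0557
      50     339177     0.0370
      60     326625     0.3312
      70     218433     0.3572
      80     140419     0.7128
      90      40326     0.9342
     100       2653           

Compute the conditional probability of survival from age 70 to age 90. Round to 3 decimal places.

0.185

The conditional survival probability is l_90/l_70 = 40326/218433 = 0.184615.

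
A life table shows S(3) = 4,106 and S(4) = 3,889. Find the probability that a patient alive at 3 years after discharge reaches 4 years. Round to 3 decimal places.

The conditional survival probability is S(4)/S(3) = 3,889/4,106 = 0.947151.

0.947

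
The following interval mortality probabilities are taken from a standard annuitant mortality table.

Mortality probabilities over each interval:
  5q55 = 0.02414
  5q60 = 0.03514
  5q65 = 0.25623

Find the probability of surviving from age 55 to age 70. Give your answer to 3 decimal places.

0.700

The overall survival probability is (1 − 0.02414) × (1 − 0.03514) × (1 − 0.25623).
= 0.97586 × 0.96486 × 0.74377 = 0.700310.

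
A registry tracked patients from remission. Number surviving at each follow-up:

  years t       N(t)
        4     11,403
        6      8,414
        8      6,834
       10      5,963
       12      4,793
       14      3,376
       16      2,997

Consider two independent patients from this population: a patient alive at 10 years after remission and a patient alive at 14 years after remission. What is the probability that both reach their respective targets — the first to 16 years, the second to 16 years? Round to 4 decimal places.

0.4462

p₁ = N(16)/N(10) = 2,997/5,963 = 0.502599; p₂ = N(16)/N(14) = 2,997/3,376 = 0.887737.
P(both) = p₁ × p₂ = 0.502599 × 0.887737 = 0.446176.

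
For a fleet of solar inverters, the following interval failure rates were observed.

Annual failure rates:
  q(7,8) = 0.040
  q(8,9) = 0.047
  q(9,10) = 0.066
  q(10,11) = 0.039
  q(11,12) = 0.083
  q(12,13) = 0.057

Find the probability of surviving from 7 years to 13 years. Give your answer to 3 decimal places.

Chaining the interval survival probabilities: (1 − 0.040) × (1 − 0.047) × (1 − 0.066) × (1 − 0.039) × (1 − 0.083) × (1 − 0.057).
= 0.960 × 0.953 × 0.934 × 0.961 × 0.917 × 0.943 = 0.710093.

0.710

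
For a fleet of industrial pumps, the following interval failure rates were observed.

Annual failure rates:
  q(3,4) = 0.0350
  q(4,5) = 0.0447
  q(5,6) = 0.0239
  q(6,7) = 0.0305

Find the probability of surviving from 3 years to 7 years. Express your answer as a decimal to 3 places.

0.872

The overall survival probability is (1 − 0.0350) × (1 − 0.0447) × (1 − 0.0239) × (1 − 0.0305).
= 0.9650 × 0.9553 × 0.9761 × 0.9695 = 0.872387.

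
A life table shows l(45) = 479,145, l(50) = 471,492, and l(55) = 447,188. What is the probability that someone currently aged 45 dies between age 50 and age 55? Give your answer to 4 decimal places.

0.0507

This is the probability of reaching 50 but not 55, conditional on being alive at 45: (l(50) − l(55)) / l(45).
= (471,492 − 447,188) / 479,145 = 24,304 / 479,145 = 0.050724.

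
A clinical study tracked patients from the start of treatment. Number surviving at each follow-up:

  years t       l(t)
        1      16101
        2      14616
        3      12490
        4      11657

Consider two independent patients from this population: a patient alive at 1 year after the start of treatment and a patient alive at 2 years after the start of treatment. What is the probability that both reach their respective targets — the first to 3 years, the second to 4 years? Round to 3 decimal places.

p₁ = l(3)/l(1) = 12490/16101 = 0.775728; p₂ = l(4)/l(2) = 11657/14616 = 0.797551.
P(both) = p₁ × p₂ = 0.775728 × 0.797551 = 0.618683.

0.619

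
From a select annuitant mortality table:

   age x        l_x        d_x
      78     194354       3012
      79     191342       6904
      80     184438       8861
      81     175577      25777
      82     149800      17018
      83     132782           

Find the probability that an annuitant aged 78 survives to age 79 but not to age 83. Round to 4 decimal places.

This is the probability of reaching 79 but not 83, conditional on being alive at 78: (l_79 − l_83) / l_78.
= (191342 − 132782) / 194354 = 58560 / 194354 = 0.301306.

0.3013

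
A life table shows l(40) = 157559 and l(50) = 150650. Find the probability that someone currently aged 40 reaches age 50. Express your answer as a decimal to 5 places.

The conditional survival probability is l(50)/l(40) = 150650/157559 = 0.956150.

0.95615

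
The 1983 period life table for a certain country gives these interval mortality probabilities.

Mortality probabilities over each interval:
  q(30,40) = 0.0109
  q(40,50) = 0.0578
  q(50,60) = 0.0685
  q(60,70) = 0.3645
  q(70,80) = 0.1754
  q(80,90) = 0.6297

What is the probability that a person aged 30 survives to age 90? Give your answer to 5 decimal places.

P(survive 30→90) = (1 − 0.0109) × (1 − 0.0578) × (1 − 0.0685) × (1 − 0.3645) × (1 − 0.1754) × (1 − 0.6297).
= 0.9891 × 0.9422 × 0.9315 × 0.6355 × 0.8246 × 0.3703 = 0.168453.

0.16845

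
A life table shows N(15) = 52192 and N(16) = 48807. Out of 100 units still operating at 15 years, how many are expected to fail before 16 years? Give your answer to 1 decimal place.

The relevant probability is 1 − 48807/52192 = 0.064857.
Expected number = 100 × 0.064857 = 6.5.

6.5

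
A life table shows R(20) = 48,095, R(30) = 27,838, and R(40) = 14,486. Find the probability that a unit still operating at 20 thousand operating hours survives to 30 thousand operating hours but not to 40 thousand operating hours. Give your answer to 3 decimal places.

0.278

This is the probability of reaching 30 but not 40, conditional on being operational at 20: (R(30) − R(40)) / R(20).
= (27,838 − 14,486) / 48,095 = 13,352 / 48,095 = 0.277617.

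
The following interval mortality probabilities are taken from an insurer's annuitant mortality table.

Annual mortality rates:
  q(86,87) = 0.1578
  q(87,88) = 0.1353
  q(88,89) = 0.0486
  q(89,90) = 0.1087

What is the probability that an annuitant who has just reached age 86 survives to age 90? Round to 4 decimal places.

0.6175

Survival from 86 to 90 is the product of surviving each interval: (1 − 0.1578) × (1 − 0.1353) × (1 − 0.0486) × (1 − 0.1087).
= 0.8422 × 0.8647 × 0.9514 × 0.8913 = 0.617544.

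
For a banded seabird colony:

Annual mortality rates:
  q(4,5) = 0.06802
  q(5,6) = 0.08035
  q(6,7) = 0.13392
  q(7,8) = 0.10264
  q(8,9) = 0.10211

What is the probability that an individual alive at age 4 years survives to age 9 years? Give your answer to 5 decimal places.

The overall survival probability is (1 − 0.06802) × (1 − 0.08035) × (1 − 0.13392) × (1 − 0.10264) × (1 − 0.10211).
= 0.93198 × 0.91965 × 0.86608 × 0.89736 × 0.89789 = 0.598104.

0.59810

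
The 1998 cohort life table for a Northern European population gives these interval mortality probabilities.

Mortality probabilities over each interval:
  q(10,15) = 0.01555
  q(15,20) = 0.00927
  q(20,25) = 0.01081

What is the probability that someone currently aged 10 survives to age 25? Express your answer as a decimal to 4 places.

Survival from 10 to 25 is the product of surviving each interval: (1 − 0.01555) × (1 − 0.00927) × (1 − 0.01081).
= 0.98445 × 0.99073 × 0.98919 = 0.964781.

0.9648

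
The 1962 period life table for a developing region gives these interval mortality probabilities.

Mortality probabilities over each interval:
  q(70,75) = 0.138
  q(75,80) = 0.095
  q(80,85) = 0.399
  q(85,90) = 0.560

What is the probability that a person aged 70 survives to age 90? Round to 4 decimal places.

0.2063

Survival from 70 to 90 is the product of surviving each interval: (1 − 0.138) × (1 − 0.095) × (1 − 0.399) × (1 − 0.560).
= 0.862 × 0.905 × 0.601 × 0.440 = 0.206292.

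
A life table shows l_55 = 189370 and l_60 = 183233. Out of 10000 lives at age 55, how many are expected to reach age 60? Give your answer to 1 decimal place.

The relevant probability is 183233/189370 = 0.967593.
Expected number = 10000 × 0.967593 = 9675.9.

9675.9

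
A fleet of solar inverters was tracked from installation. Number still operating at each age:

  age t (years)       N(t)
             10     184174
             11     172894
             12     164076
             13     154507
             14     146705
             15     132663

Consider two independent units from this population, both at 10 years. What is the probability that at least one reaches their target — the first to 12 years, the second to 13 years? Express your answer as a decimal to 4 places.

0.9824

p₁ = N(12)/N(10) = 164076/184174 = 0.890875; p₂ = N(13)/N(10) = 154507/184174 = 0.838919.
P(at least one) = 1 − (1−p₁)(1−p₂) = 1 − 0.109125 × 0.161081 = 0.982422.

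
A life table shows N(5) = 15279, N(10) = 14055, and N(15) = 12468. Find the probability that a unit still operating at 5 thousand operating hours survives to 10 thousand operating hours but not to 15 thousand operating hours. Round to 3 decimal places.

This is the probability of reaching 10 but not 15, conditional on being operational at 5: (N(10) − N(15)) / N(5).
= (14055 − 12468) / 15279 = 1587 / 15279 = 0.103868.

0.104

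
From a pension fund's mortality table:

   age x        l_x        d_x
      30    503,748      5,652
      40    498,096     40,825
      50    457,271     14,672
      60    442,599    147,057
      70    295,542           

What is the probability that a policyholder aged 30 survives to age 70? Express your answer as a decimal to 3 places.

We want 40p30 = l_70/l_30.
The conditional survival probability is l_70/l_30 = 295,542/503,748 = 0.586686.

0.587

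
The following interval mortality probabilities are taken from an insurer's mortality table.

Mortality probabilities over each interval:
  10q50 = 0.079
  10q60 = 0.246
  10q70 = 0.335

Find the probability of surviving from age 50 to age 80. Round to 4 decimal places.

0.4618

30p50 = (1 − 0.079) × (1 − 0.246) × (1 − 0.335).
= 0.921 × 0.754 × 0.665 = 0.461799.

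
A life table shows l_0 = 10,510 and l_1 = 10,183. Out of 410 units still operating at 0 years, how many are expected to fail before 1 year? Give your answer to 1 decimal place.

The relevant probability is 1 − 10,183/10,510 = 0.031113.
Expected number = 410 × 0.031113 = 12.8.

12.8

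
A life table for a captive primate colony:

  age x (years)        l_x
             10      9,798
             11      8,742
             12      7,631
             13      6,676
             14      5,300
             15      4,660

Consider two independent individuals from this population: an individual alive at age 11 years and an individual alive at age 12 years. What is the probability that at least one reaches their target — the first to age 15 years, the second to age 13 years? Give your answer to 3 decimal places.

p₁ = l_15/l_11 = 4,660/8,742 = 0.533059; p₂ = l_13/l_12 = 6,676/7,631 = 0.874853.
P(at least one) = 1 − (1−p₁)(1−p₂) = 1 − 0.466941 × 0.125147 = 0.941564.

0.942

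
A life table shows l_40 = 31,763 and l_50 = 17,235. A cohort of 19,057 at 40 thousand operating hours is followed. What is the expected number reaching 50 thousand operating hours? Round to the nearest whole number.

The relevant probability is 17,235/31,763 = 0.542612.
Expected number = 19,057 × 0.542612 = 10341.

10341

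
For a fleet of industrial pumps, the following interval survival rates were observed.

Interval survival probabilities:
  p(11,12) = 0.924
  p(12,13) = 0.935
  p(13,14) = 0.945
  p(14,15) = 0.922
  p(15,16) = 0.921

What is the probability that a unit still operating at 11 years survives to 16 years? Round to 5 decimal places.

0.69328

Chaining the interval survival probabilities: 0.924 × 0.935 × 0.945 × 0.922 × 0.921.
= 0.693276.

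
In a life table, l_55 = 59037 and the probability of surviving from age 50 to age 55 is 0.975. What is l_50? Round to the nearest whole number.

l_50 = l_55 / p = 59037 / 0.975 = 60551.

60551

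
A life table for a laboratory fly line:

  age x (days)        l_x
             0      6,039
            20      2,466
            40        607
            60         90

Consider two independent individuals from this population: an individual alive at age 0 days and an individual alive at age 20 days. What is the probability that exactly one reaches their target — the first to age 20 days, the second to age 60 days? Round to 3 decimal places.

0.415

p₁ = l_20/l_0 = 2,466/6,039 = 0.408346; p₂ = l_60/l_20 = 90/2,466 = 0.036496.
P(exactly one) = p₁(1−p₂) + (1−p₁)p₂ = 0.393443 + 0.021593 = 0.415036.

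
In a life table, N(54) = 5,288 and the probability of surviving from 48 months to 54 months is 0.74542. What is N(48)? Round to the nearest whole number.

N(48) = N(54) / p = 5,288 / 0.74542 = 7094.

7094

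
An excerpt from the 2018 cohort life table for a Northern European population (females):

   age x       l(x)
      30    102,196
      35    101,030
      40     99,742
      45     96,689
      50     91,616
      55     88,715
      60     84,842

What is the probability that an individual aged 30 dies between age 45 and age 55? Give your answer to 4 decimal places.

This is the probability of reaching 45 but not 55, conditional on being alive at 30: (l(45) − l(55)) / l(30).
= (96,689 − 88,715) / 102,196 = 7,974 / 102,196 = 0.078027.

0.0780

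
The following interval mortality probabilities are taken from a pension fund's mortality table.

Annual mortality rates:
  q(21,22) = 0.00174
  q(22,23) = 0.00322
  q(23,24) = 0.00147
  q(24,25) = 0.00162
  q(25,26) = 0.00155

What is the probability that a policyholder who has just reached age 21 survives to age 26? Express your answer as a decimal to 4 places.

P(survive 21→26) = (1 − 0.00174) × (1 − 0.00322) × (1 − 0.00147) × (1 − 0.00162) × (1 − 0.00155).
= 0.99826 × 0.99678 × 0.99853 × 0.99838 × 0.99845 = 0.990436.

0.9904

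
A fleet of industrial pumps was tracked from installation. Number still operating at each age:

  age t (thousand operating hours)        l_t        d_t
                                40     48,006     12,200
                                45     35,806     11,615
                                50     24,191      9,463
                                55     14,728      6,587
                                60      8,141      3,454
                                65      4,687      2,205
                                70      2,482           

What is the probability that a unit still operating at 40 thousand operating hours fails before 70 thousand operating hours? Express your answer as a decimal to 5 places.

0.94830

P(fail before 70 | operational at 40) = 1 − l_70/l_40 = 1 − 2,482/48,006 = (45,524)/48,006 = 0.948298.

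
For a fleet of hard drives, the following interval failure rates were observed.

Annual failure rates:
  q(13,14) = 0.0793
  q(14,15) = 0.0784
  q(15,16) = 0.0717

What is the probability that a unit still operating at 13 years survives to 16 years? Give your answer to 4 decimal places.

0.7877

The overall survival probability is (1 − 0.0793) × (1 − 0.0784) × (1 − 0.0717).
= 0.9207 × 0.9216 × 0.9283 = 0.787678.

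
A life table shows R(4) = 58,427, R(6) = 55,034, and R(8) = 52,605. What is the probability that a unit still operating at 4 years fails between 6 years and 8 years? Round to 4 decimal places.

This is the probability of reaching 6 but not 8, conditional on being operational at 4: (R(6) − R(8)) / R(4).
= (55,034 − 52,605) / 58,427 = 2,429 / 58,427 = 0.041573.

0.0416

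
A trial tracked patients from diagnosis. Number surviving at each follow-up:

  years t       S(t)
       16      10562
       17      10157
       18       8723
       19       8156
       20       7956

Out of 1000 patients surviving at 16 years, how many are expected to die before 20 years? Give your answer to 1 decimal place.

The relevant probability is 1 − 7956/10562 = 0.246734.
Expected number = 1000 × 0.246734 = 246.7.

246.7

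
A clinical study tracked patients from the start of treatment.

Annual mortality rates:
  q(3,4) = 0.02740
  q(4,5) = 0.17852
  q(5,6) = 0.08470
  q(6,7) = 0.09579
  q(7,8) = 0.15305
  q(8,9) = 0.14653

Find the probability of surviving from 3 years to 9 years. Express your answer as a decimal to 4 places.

The overall survival probability is (1 − 0.02740) × (1 − 0.17852) × (1 − 0.08470) × (1 − 0.09579) × (1 − 0.15305) × (1 − 0.14653).
= 0.97260 × 0.82148 × 0.91530 × 0.90421 × 0.84695 × 0.85347 = 0.477980.

0.4780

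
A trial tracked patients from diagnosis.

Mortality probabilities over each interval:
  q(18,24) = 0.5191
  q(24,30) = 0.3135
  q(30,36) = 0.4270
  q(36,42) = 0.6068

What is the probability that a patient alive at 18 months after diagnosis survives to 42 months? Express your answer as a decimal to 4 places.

0.0744

Chaining the interval survival probabilities: (1 − 0.5191) × (1 − 0.3135) × (1 − 0.4270) × (1 − 0.6068).
= 0.4809 × 0.6865 × 0.5730 × 0.3932 = 0.074381.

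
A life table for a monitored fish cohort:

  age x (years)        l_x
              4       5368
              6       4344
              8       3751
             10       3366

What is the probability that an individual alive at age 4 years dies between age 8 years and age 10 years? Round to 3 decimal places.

This is the probability of reaching 8 but not 10, conditional on being alive at 4: (l_8 − l_10) / l_4.
= (3751 − 3366) / 5368 = 385 / 5368 = 0.071721.

0.072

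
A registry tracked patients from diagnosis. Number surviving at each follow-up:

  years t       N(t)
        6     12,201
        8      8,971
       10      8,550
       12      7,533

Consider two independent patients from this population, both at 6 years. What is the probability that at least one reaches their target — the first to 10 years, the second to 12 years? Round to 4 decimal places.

0.8855

p₁ = N(10)/N(6) = 8,550/12,201 = 0.700762; p₂ = N(12)/N(6) = 7,533/12,201 = 0.617408.
P(at least one) = 1 − (1−p₁)(1−p₂) = 1 − 0.299238 × 0.382592 = 0.885514.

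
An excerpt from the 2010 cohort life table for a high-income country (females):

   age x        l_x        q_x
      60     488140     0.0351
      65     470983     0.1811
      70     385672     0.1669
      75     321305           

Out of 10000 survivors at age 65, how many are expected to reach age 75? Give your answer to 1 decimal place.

The relevant probability is 321305/470983 = 0.682201.
Expected number = 10000 × 0.682201 = 6822.0.

6822.0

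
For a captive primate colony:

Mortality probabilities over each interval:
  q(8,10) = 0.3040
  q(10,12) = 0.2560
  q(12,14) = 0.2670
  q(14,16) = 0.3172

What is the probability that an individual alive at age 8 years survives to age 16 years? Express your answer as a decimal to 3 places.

0.259

P(survive 8→16) = (1 − 0.3040) × (1 − 0.2560) × (1 − 0.2670) × (1 − 0.3172).
= 0.6960 × 0.7440 × 0.7330 × 0.6828 = 0.259167.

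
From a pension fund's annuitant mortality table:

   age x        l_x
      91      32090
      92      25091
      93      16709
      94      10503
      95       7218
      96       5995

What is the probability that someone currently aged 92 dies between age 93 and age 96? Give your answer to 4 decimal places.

0.4270

We want 1|3q92 = (l_93 − l_96)/l_92.
This is the probability of reaching 93 but not 96, conditional on being alive at 92: (l_93 − l_96) / l_92.
= (16709 − 5995) / 25091 = 10714 / 25091 = 0.427006.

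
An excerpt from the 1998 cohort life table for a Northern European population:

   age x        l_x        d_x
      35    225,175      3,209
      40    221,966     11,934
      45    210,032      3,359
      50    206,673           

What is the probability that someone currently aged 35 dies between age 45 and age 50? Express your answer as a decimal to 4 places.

0.0149

This is the probability of reaching 45 but not 50, conditional on being alive at 35: (l_45 − l_50) / l_35.
= (210,032 − 206,673) / 225,175 = 3,359 / 225,175 = 0.014917.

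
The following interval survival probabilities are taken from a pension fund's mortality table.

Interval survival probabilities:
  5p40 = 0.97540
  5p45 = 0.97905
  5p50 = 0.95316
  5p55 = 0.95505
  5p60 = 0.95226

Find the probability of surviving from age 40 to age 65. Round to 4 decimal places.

0.8278

Chaining the interval survival probabilities: 0.97540 × 0.97905 × 0.95316 × 0.95505 × 0.95226.
= 0.827818.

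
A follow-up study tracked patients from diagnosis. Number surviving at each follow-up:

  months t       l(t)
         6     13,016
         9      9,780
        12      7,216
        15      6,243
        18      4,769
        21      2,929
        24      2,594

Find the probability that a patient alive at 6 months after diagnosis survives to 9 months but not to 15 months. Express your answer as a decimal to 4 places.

This is the probability of reaching 9 but not 15, conditional on being alive at 6: (l(9) − l(15)) / l(6).
= (9,780 − 6,243) / 13,016 = 3,537 / 13,016 = 0.271742.

0.2717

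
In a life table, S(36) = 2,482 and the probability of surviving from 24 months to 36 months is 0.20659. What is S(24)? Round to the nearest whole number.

12014

S(24) = S(36) / p = 2,482 / 0.20659 = 12014.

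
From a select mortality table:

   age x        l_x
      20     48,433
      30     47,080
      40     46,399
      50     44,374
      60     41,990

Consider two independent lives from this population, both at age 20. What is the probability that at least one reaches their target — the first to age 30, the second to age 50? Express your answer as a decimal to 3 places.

p₁ = l_30/l_20 = 47,080/48,433 = 0.972065; p₂ = l_50/l_20 = 44,374/48,433 = 0.916194.
P(at least one) = 1 − (1−p₁)(1−p₂) = 1 − 0.027935 × 0.083806 = 0.997659.

0.998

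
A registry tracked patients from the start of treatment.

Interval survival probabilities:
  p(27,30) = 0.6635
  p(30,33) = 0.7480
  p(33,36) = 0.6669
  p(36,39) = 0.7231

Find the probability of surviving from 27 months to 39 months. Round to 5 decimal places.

P(survive 27→39) = 0.6635 × 0.7480 × 0.6669 × 0.7231.
= 0.239332.

0.23933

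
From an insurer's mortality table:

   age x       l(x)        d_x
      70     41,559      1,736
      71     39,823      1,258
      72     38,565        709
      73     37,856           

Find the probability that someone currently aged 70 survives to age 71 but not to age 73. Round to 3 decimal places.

This is the probability of reaching 71 but not 73, conditional on being alive at 70: (l(71) − l(73)) / l(70).
= (39,823 − 37,856) / 41,559 = 1,967 / 41,559 = 0.047330.

0.047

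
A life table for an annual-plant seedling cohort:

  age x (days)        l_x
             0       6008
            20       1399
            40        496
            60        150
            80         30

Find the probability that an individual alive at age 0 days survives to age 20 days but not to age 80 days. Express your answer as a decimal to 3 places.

This is the probability of reaching 20 but not 80, conditional on being alive at 0: (l_20 − l_80) / l_0.
= (1399 − 30) / 6008 = 1369 / 6008 = 0.227863.

0.228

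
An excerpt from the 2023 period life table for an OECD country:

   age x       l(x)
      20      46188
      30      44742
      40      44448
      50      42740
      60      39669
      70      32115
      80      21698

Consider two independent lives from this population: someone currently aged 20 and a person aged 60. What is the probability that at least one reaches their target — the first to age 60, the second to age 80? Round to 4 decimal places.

0.9361

p₁ = l(60)/l(20) = 39669/46188 = 0.858859; p₂ = l(80)/l(60) = 21698/39669 = 0.546976.
P(at least one) = 1 − (1−p₁)(1−p₂) = 1 − 0.141141 × 0.453024 = 0.936060.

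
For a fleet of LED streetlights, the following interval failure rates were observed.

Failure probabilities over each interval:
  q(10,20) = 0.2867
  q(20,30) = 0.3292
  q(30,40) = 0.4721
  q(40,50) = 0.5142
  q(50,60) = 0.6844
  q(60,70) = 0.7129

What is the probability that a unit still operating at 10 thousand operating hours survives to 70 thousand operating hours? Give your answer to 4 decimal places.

0.0111

Chaining the interval survival probabilities: (1 − 0.2867) × (1 − 0.3292) × (1 − 0.4721) × (1 − 0.5142) × (1 − 0.6844) × (1 − 0.7129).
= 0.7133 × 0.6708 × 0.5279 × 0.4858 × 0.3156 × 0.2871 = 0.011118.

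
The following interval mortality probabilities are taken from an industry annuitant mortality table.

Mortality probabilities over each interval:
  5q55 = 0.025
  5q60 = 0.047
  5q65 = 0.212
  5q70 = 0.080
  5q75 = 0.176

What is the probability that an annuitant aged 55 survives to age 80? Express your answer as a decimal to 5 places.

0.55506

The overall survival probability is (1 − 0.025) × (1 − 0.047) × (1 − 0.212) × (1 − 0.080) × (1 − 0.176).
= 0.975 × 0.953 × 0.788 × 0.920 × 0.824 = 0.555059.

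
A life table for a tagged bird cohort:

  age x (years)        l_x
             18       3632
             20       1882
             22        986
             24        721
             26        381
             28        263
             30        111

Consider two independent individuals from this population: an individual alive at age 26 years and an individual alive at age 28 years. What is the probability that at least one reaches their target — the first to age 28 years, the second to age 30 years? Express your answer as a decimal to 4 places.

0.8210

p₁ = l_28/l_26 = 263/381 = 0.690289; p₂ = l_30/l_28 = 111/263 = 0.422053.
P(at least one) = 1 − (1−p₁)(1−p₂) = 1 − 0.309711 × 0.577947 = 0.821003.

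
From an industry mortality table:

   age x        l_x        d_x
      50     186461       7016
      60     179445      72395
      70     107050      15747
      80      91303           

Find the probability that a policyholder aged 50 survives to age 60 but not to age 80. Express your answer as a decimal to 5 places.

0.47271

We want 10|20q50 = (l_60 − l_80)/l_50.
This is the probability of reaching 60 but not 80, conditional on being alive at 50: (l_60 − l_80) / l_50.
= (179445 − 91303) / 186461 = 88142 / 186461 = 0.472710.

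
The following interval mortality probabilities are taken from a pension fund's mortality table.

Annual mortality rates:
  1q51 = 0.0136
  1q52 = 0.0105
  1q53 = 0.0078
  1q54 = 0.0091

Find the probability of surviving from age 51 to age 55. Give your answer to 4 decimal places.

Chaining the interval survival probabilities: (1 − 0.0136) × (1 − 0.0105) × (1 − 0.0078) × (1 − 0.0091).
= 0.9864 × 0.9895 × 0.9922 × 0.9909 = 0.959617.

0.9596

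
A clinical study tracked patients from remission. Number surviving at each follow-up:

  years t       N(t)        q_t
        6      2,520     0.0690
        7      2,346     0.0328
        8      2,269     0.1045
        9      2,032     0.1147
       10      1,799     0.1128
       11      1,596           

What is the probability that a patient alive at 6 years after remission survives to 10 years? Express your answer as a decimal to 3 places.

The conditional survival probability is N(10)/N(6) = 1,799/2,520 = 0.713889.

0.714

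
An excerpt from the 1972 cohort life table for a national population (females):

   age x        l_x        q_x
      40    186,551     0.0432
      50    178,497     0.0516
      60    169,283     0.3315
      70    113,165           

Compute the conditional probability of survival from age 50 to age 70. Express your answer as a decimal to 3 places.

We want 20p50 = l_70/l_50.
The conditional survival probability is l_70/l_50 = 113,165/178,497 = 0.633988.

0.634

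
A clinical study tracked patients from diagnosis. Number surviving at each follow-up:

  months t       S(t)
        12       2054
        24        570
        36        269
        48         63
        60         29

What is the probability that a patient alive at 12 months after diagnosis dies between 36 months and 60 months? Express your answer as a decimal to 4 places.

0.1168

This is the probability of reaching 36 but not 60, conditional on being alive at 12: (S(36) − S(60)) / S(12).
= (269 − 29) / 2054 = 240 / 2054 = 0.116845.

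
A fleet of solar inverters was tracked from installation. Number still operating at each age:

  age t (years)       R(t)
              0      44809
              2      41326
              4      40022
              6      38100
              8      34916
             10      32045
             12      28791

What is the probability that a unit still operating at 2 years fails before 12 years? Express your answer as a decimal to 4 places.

P(fail before 12 | operational at 2) = 1 − R(12)/R(2) = 1 − 28791/41326 = (12535)/41326 = 0.303320.

0.3033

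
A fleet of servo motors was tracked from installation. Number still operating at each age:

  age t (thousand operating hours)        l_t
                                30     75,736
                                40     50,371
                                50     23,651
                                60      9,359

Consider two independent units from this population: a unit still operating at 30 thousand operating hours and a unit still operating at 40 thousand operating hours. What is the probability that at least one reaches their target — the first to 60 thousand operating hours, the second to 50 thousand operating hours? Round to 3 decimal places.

p₁ = l_60/l_30 = 9,359/75,736 = 0.123574; p₂ = l_50/l_40 = 23,651/50,371 = 0.469536.
P(at least one) = 1 − (1−p₁)(1−p₂) = 1 − 0.876426 × 0.530464 = 0.535088.

0.535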